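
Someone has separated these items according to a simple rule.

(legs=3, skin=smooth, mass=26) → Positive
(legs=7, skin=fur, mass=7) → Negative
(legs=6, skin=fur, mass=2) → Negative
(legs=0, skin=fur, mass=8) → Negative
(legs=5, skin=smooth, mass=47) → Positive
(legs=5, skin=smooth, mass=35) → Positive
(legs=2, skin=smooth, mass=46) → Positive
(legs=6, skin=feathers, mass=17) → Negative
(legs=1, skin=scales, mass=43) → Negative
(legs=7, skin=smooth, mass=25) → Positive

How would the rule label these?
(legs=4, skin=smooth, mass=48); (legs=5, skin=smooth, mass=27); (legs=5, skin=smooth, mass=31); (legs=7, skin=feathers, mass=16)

Positive, Positive, Positive, Negative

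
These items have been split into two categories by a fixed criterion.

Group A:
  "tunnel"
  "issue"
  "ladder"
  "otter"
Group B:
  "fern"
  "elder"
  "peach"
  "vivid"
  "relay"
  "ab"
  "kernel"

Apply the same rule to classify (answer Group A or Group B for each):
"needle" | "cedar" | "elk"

Group A, Group B, Group B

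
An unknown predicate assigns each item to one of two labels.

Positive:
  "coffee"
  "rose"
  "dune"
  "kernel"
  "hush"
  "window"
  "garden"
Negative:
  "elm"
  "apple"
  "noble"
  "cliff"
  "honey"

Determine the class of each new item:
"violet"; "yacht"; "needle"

Positive, Negative, Positive

Looking at the examples, the only property every 'Positive' case has and every 'Negative' case lacks is: even length.
"violet": Positive (length 6). "yacht": Negative (length 5). "needle": Positive (length 6).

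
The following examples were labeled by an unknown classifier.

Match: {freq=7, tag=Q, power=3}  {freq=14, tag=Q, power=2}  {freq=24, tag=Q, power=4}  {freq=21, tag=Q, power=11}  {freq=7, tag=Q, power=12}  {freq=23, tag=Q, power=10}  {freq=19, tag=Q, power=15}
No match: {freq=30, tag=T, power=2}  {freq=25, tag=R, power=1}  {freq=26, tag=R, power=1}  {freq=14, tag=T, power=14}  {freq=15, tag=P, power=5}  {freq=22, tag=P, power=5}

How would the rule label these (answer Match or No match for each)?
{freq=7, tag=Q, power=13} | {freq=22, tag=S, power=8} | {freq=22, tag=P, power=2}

Match, No match, No match

The classifier is using: tag is Q.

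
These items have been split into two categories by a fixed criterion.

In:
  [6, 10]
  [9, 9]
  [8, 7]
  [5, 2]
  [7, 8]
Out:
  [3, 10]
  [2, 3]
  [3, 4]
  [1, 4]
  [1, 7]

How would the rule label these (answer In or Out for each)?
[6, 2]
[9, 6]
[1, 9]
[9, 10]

'In' ⟺ first ≥ 4.

In, In, Out, In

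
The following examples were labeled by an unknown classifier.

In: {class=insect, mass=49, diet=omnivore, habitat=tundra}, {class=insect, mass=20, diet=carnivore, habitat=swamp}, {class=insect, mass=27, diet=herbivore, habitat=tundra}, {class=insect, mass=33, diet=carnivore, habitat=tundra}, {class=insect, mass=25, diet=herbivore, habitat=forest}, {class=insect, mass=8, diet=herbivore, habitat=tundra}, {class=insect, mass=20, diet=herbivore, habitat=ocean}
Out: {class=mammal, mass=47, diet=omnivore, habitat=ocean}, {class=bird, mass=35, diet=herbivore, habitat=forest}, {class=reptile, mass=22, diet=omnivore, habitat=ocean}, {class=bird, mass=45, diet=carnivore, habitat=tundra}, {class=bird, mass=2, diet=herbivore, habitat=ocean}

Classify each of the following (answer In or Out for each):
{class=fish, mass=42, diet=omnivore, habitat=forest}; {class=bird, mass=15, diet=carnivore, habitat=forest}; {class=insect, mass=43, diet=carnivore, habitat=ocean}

Looking at the examples, the only property every 'In' case has and every 'Out' case lacks is: class is insect.
{class=fish, mass=42, diet=omnivore, habitat=forest}: Out (class is fish). {class=bird, mass=15, diet=carnivore, habitat=forest}: Out (class is bird). {class=insect, mass=43, diet=carnivore, habitat=ocean}: In (class is insect).

Out, Out, In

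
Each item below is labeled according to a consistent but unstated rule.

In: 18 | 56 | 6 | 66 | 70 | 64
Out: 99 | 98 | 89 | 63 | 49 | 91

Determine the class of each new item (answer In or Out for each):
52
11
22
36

The pattern is that an item is 'In' exactly when: even AND at most 70.
52 — 52 is even, 52 ≤ 70, hence In. 11 — 11 is odd, 11 ≤ 70, hence Out. 22 — 22 is even, 22 ≤ 70, hence In. 36 — 36 is even, 36 ≤ 70, hence In.

In, Out, In, In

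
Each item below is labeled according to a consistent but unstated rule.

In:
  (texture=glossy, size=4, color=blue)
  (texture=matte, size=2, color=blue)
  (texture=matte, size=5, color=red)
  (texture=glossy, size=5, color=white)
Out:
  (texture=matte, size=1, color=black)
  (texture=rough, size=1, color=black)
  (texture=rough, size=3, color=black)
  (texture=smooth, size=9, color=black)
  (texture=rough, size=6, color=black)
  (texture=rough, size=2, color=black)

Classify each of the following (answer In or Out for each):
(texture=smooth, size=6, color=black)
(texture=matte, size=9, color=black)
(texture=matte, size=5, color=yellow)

Out, Out, In

One predicate separates the groups cleanly: color is not black.
Out: (texture=smooth, size=6, color=black), since color is black.
Out: (texture=matte, size=9, color=black), since color is black.
In: (texture=matte, size=5, color=yellow), since color is yellow.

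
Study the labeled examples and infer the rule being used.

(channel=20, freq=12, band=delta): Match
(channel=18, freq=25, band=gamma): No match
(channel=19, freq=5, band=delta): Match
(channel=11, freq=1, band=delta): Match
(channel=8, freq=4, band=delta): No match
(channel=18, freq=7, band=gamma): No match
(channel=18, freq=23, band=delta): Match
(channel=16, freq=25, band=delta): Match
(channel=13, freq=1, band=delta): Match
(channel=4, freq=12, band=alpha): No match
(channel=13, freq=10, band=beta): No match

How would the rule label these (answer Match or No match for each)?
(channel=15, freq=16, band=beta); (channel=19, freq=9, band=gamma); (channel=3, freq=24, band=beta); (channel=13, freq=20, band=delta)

The distinguishing property — band is delta AND channel ≥ 11 — holds for all the 'Match' cases and none of the 'No match' cases.
(channel=15, freq=16, band=beta): No match (band is beta, channel = 15). (channel=19, freq=9, band=gamma): No match (band is gamma, channel = 19). (channel=3, freq=24, band=beta): No match (band is beta, channel = 3). (channel=13, freq=20, band=delta): Match (band is delta, channel = 13).

No match, No match, No match, Match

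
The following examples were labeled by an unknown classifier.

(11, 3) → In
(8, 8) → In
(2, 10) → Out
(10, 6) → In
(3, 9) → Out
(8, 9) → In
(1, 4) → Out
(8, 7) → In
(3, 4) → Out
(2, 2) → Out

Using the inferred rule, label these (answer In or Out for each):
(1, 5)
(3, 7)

Out, Out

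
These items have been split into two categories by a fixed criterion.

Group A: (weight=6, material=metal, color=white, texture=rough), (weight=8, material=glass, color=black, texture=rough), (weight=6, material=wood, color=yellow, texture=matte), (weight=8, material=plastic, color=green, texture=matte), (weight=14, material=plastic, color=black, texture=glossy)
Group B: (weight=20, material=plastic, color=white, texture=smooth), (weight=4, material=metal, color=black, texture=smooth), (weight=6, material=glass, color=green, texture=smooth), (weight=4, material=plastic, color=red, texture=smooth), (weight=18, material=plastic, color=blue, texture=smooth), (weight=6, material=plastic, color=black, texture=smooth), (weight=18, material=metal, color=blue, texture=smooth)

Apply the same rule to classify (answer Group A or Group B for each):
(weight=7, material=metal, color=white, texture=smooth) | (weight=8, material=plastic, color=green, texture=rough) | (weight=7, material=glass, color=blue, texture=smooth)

Group B, Group A, Group B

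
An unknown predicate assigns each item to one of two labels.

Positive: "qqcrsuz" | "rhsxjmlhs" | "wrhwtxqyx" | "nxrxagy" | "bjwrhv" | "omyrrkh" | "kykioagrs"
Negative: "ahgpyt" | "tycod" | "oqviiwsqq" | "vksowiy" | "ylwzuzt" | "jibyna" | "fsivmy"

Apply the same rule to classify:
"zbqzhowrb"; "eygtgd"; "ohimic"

Positive, Negative, Negative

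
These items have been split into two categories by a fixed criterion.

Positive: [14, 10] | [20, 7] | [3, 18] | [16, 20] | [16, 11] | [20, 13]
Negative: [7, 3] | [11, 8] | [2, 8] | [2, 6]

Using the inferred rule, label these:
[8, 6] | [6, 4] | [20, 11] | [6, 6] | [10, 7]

The rule appears to be: sum ≥ 21.
Negative: [8, 6], since 8+6 = 14.
Negative: [6, 4], since 6+4 = 10.
Positive: [20, 11], since 20+11 = 31.
Negative: [6, 6], since 6+6 = 12.
Negative: [10, 7], since 10+7 = 17.

Negative, Negative, Positive, Negative, Negative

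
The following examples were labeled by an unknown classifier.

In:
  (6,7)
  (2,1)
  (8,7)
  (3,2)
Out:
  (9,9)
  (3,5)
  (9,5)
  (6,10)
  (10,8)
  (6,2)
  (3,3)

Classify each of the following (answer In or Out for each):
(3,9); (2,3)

Out, In

The distinguishing property — sum is odd — holds for all the 'In' cases and none of the 'Out' cases.
Out: (3,9), since 3+9 = 12.
In: (2,3), since 2+3 = 5.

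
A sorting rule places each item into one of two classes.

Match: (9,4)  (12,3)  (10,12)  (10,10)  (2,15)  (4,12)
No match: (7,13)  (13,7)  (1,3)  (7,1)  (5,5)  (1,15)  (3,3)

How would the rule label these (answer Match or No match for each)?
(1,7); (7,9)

All 'Match' examples share one property — product is even — and every 'No match' example lacks it.

No match, No match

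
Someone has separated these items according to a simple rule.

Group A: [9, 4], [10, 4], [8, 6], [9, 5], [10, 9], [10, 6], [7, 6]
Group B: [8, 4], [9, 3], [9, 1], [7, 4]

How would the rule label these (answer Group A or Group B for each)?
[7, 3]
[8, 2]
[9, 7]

The classifier is using: sum ≥ 13.
[7, 3]: 7+3 = 10, doesn't match → Group B.
[8, 2]: 8+2 = 10, doesn't match → Group B.
[9, 7]: 9+7 = 16, passes → Group A.

Group B, Group B, Group A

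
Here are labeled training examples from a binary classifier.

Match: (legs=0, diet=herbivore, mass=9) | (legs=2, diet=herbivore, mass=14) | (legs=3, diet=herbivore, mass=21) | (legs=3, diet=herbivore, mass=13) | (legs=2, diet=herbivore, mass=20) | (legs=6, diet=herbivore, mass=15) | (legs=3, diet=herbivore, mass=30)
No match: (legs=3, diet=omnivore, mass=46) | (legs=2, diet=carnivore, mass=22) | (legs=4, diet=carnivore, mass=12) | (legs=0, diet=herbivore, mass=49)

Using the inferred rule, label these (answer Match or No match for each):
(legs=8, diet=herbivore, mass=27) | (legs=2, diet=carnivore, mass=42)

One predicate separates the groups cleanly: diet is herbivore AND mass ≤ 30.

Match, No match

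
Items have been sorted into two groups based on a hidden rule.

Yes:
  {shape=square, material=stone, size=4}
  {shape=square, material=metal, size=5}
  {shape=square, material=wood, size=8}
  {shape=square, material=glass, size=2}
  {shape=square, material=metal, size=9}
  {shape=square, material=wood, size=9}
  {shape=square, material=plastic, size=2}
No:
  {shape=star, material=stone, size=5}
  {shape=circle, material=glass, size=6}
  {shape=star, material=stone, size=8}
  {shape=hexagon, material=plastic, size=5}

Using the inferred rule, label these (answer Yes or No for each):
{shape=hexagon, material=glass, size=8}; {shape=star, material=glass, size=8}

No, No

The distinguishing property — shape is square — holds for all the 'Yes' cases and none of the 'No' cases.
{shape=hexagon, material=glass, size=8}: shape is hexagon, fails the rule → No. {shape=star, material=glass, size=8}: shape is star, fails the rule → No.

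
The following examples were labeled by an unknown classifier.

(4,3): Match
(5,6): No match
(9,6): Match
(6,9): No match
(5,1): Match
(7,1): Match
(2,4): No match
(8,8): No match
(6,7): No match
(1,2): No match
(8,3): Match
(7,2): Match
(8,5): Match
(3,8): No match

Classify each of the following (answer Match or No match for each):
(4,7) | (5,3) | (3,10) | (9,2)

Every 'Match' example satisfies: first > second. None of the 'No match' examples do.
(4,7) — 4 < 7, hence No match.
(5,3) — 5 > 3, hence Match.
(3,10) — 3 < 10, hence No match.
(9,2) — 9 > 2, hence Match.

No match, Match, No match, Match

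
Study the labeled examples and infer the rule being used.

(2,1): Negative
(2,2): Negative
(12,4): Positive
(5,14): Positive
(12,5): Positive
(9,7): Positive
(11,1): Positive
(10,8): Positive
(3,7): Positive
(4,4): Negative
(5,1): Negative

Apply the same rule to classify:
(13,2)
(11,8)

Positive, Positive

Every 'Positive' example satisfies: sum ≥ 10. None of the 'Negative' examples do.
(13,2): Positive (13+2 = 15). (11,8): Positive (11+8 = 19).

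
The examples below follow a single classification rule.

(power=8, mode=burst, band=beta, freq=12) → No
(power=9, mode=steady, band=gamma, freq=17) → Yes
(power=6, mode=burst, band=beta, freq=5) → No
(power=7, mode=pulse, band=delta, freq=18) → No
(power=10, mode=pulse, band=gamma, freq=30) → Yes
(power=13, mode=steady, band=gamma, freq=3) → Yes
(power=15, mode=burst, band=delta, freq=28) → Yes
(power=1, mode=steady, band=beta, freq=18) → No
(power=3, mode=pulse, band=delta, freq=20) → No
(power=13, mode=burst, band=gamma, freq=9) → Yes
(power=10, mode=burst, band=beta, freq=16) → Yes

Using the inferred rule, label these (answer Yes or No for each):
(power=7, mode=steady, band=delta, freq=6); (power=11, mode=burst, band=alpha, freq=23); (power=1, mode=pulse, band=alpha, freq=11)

One predicate separates the groups cleanly: power ≥ 9.
(power=7, mode=steady, band=delta, freq=6): power = 7, fails this test → No. (power=11, mode=burst, band=alpha, freq=23): power = 11, meets the rule → Yes. (power=1, mode=pulse, band=alpha, freq=11): power = 1, fails this test → No.

No, Yes, No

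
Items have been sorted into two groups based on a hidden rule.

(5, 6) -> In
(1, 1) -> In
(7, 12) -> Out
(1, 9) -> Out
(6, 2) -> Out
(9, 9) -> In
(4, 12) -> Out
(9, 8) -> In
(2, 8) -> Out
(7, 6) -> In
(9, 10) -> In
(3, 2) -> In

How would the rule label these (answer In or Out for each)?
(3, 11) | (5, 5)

The distinguishing property — |first − second| ≤ 1 — holds for all the 'In' cases and none of the 'Out' cases.

Out, In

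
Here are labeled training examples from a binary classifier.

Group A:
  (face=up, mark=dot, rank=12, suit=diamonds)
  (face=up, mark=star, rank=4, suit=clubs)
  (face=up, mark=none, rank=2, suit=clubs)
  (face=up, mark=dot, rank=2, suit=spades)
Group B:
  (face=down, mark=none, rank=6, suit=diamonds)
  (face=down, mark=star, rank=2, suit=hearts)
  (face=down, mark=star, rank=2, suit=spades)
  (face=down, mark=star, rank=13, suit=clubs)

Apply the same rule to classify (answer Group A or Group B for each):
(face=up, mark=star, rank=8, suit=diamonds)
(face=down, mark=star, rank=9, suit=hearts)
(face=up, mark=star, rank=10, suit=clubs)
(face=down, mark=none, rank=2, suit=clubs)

The classifier is using: face is up.
(face=up, mark=star, rank=8, suit=diamonds) — face is up, hence Group A.
(face=down, mark=star, rank=9, suit=hearts) — face is down, hence Group B.
(face=up, mark=star, rank=10, suit=clubs) — face is up, hence Group A.
(face=down, mark=none, rank=2, suit=clubs) — face is down, hence Group B.

Group A, Group B, Group A, Group B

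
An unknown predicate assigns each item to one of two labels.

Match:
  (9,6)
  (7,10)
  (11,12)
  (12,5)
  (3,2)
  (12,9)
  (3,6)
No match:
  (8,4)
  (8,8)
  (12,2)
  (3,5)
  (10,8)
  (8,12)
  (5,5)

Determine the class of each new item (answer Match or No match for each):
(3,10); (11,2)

Rule: sum is odd. This holds for each 'Match' example and fails for each 'No match' one.
(3,10): Match (3+10 = 13).
(11,2): Match (11+2 = 13).

Match, Match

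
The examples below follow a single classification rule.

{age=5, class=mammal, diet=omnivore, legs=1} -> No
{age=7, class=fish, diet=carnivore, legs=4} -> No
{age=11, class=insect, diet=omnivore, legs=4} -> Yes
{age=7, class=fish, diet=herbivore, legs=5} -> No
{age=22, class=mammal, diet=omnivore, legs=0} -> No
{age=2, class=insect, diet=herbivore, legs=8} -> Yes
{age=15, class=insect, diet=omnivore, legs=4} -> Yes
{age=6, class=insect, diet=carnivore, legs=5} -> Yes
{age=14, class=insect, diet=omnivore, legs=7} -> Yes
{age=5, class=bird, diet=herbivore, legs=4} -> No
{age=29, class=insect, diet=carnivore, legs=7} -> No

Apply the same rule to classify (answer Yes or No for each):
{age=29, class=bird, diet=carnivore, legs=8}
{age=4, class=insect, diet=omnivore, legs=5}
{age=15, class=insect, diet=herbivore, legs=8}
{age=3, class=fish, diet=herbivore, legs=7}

No, Yes, Yes, No

A rule that fits every label: class is insect AND age ≤ 15 — true of each 'Yes' example, false of each 'No' one.
{age=29, class=bird, diet=carnivore, legs=8}: class is bird, age = 29 — fails the rule, so No.
{age=4, class=insect, diet=omnivore, legs=5}: class is insect, age = 4 — has this property, so Yes.
{age=15, class=insect, diet=herbivore, legs=8}: class is insect, age = 15 — has this property, so Yes.
{age=3, class=fish, diet=herbivore, legs=7}: class is fish, age = 3 — fails the rule, so No.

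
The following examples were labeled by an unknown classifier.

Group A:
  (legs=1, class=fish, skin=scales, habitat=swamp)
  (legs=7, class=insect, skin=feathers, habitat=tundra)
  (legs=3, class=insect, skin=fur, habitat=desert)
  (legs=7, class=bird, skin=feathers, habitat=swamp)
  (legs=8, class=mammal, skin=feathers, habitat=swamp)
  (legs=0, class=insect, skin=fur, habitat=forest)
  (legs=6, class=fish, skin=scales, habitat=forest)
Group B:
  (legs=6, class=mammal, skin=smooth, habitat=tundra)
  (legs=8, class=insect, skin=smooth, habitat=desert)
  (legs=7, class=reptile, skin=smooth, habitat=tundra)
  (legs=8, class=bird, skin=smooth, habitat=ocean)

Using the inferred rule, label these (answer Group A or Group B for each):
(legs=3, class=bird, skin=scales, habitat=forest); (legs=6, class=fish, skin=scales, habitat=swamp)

Group A, Group A

'Group A' ⟺ skin is not smooth.
(legs=3, class=bird, skin=scales, habitat=forest): skin is scales, meets the rule → Group A.
(legs=6, class=fish, skin=scales, habitat=swamp): skin is scales, meets the rule → Group A.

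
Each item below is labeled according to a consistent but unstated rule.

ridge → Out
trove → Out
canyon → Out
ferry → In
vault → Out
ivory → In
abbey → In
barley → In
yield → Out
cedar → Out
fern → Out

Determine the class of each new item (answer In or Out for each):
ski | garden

Out, Out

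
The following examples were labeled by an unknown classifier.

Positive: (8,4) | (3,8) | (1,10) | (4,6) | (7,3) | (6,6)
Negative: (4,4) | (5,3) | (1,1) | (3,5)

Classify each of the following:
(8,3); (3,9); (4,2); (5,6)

Positive, Positive, Negative, Positive

Rule: sum ≥ 10. This holds for each 'Positive' example and fails for each 'Negative' one.
(8,3): 8+3 = 11, passes → Positive.
(3,9): 3+9 = 12, passes → Positive.
(4,2): 4+2 = 6, lacks this property → Negative.
(5,6): 5+6 = 11, passes → Positive.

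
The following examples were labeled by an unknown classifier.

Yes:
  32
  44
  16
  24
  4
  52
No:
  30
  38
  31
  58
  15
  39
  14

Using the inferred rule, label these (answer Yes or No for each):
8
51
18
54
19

Yes, No, No, No, No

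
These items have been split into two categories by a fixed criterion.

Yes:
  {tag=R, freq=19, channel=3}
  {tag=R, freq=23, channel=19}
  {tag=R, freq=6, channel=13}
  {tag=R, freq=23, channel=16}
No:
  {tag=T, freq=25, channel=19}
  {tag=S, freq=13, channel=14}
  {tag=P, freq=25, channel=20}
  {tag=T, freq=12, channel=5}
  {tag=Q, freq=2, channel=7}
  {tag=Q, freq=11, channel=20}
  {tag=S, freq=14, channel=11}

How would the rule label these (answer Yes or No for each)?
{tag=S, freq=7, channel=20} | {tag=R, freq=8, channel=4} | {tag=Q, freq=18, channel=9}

The classifier is using: tag is R.

No, Yes, No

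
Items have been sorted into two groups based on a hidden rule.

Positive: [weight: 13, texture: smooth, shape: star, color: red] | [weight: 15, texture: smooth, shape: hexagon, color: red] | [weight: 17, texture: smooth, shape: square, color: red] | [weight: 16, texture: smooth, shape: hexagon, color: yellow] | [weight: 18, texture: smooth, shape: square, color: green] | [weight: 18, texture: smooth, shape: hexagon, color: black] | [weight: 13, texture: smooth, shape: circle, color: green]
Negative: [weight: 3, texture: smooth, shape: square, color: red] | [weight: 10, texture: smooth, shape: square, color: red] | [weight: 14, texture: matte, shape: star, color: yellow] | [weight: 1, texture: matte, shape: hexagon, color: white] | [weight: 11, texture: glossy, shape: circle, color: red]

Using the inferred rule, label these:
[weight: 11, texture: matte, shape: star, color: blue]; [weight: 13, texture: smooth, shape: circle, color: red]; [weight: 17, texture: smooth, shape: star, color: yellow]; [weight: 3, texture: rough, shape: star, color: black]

The rule appears to be: texture is smooth AND weight ≥ 11.
[weight: 11, texture: matte, shape: star, color: blue] → texture is matte, weight = 11 → Negative. [weight: 13, texture: smooth, shape: circle, color: red] → texture is smooth, weight = 13 → Positive. [weight: 17, texture: smooth, shape: star, color: yellow] → texture is smooth, weight = 17 → Positive. [weight: 3, texture: rough, shape: star, color: black] → texture is rough, weight = 3 → Negative.

Negative, Positive, Positive, Negative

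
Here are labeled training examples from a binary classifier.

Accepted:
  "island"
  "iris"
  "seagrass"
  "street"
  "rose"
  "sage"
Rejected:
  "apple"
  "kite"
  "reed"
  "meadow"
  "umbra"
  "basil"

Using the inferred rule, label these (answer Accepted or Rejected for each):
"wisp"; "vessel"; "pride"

Accepted, Accepted, Rejected

The rule appears to be: even length AND contains 's'.
"wisp": Accepted (length 4, has 's'). "vessel": Accepted (length 6, has 's'). "pride": Rejected (length 5, no 's').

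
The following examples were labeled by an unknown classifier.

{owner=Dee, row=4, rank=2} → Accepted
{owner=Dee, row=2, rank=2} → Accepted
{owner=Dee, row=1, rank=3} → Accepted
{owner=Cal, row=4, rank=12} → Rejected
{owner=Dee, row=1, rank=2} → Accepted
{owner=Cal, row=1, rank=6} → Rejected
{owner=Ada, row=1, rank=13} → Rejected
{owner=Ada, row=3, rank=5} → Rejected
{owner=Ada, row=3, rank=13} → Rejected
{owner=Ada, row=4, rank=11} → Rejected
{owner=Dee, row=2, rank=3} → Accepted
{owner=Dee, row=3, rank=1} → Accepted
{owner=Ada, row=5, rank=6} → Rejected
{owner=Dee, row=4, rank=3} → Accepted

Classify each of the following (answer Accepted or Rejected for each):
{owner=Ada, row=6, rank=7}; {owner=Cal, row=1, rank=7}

The common property of the 'Accepted' items is: owner is Dee. No 'Rejected' item has it.
{owner=Ada, row=6, rank=7} → owner is Ada → Rejected.
{owner=Cal, row=1, rank=7} → owner is Cal → Rejected.

Rejected, Rejected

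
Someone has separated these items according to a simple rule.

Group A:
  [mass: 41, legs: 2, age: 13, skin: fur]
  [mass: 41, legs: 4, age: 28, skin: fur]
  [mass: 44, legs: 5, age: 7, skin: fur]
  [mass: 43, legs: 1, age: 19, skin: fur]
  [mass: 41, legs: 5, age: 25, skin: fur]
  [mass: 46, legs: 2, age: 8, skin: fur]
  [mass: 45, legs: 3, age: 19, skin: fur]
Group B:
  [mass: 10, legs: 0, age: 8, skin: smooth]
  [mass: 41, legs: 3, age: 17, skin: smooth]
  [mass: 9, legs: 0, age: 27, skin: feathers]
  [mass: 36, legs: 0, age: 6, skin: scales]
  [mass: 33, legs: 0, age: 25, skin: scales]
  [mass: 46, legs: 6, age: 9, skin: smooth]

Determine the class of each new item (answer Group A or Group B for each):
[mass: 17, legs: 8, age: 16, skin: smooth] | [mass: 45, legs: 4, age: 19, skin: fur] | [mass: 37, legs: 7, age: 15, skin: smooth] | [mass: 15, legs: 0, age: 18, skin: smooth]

Group B, Group A, Group B, Group B

'Group A' ⟺ skin is fur.
Group B: [mass: 17, legs: 8, age: 16, skin: smooth], since skin is smooth.
Group A: [mass: 45, legs: 4, age: 19, skin: fur], since skin is fur.
Group B: [mass: 37, legs: 7, age: 15, skin: smooth], since skin is smooth.
Group B: [mass: 15, legs: 0, age: 18, skin: smooth], since skin is smooth.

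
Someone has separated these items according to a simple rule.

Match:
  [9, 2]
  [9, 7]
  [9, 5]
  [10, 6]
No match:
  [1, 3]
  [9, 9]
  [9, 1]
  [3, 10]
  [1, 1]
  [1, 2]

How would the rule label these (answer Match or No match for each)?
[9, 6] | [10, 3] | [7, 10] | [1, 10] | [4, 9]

Every 'Match' example satisfies: first > second AND sum ≥ 11. None of the 'No match' examples do.

Match, Match, No match, No match, No match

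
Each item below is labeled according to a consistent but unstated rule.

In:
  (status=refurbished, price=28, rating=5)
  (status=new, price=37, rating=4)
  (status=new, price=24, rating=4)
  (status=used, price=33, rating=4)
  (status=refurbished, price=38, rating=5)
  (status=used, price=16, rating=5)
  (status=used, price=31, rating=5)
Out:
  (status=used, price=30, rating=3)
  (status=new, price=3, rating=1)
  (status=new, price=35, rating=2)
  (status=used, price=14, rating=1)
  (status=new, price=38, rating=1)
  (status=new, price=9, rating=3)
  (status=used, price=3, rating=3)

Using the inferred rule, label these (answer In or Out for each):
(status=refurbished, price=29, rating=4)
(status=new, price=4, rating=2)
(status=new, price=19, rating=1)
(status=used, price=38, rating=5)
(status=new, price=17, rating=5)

In, Out, Out, In, In

The pattern is that an item is 'In' exactly when: rating ≥ 4.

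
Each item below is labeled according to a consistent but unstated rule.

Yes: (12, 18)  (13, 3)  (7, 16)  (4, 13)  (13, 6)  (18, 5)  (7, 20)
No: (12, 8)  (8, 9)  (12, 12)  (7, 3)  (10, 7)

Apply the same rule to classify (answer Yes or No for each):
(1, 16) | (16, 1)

Yes, Yes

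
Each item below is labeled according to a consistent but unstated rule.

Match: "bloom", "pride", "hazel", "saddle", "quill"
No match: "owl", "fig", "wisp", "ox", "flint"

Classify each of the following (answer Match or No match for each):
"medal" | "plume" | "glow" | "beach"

Match, Match, No match, Match

The simplest hypothesis consistent with all the labels is: has ≥ 2 vowels.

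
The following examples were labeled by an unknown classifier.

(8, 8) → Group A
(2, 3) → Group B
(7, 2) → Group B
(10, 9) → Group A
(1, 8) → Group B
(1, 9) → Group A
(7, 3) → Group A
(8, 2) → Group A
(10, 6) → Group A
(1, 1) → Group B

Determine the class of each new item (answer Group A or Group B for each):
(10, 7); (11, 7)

Every 'Group A' example satisfies: sum ≥ 10. None of the 'Group B' examples do.
(10, 7): 10+7 = 17 — satisfies this, so Group A.
(11, 7): 11+7 = 18 — satisfies this, so Group A.

Group A, Group A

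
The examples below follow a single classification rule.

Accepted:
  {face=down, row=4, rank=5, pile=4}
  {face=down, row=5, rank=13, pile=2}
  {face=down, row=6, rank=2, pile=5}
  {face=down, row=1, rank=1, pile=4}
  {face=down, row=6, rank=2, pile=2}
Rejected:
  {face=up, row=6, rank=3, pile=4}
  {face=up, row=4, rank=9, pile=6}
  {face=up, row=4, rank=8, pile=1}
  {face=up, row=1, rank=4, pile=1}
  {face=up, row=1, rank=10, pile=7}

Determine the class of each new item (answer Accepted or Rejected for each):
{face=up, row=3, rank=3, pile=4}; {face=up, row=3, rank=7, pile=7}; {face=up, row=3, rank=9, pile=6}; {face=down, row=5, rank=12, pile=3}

Rejected, Rejected, Rejected, Accepted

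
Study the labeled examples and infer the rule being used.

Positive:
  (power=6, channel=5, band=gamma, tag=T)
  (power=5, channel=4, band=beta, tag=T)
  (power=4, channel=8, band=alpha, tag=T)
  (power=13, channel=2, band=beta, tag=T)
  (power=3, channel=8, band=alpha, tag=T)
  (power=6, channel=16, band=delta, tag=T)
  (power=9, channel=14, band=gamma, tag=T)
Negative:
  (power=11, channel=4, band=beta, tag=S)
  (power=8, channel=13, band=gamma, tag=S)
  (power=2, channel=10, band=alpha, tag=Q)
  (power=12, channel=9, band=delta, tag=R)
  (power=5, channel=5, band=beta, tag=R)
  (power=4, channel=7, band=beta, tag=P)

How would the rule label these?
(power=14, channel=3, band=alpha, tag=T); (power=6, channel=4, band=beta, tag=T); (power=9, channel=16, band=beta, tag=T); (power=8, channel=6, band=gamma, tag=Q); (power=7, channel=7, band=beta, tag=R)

Positive, Positive, Positive, Negative, Negative

Looking at the examples, the only property every 'Positive' case has and every 'Negative' case lacks is: tag is T.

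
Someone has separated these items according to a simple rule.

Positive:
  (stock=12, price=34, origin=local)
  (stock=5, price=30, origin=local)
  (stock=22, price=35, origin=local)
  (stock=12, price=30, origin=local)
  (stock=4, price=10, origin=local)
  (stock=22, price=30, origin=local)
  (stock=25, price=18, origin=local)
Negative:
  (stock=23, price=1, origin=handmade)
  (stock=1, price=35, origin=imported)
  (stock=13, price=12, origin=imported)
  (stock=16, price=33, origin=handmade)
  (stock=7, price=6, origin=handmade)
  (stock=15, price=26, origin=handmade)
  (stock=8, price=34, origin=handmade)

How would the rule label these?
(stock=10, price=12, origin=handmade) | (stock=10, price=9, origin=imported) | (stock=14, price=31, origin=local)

Checking candidate rules against both groups, what survives is: origin is local.
(stock=10, price=12, origin=handmade) → origin is handmade → Negative. (stock=10, price=9, origin=imported) → origin is imported → Negative. (stock=14, price=31, origin=local) → origin is local → Positive.

Negative, Negative, Positive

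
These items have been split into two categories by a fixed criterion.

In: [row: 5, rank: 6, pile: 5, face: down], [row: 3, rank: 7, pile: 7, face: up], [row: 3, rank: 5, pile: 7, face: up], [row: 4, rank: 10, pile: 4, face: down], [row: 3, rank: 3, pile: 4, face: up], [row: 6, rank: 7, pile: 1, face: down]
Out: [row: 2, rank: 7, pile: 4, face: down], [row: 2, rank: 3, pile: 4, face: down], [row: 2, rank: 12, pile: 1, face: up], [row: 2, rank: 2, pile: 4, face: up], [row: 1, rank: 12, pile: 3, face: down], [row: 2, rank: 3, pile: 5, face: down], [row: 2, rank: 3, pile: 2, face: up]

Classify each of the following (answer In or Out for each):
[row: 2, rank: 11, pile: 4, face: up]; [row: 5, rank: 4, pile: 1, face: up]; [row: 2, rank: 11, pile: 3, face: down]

The common property of the 'In' items is: row ≥ 3. No 'Out' item has it.

Out, In, Out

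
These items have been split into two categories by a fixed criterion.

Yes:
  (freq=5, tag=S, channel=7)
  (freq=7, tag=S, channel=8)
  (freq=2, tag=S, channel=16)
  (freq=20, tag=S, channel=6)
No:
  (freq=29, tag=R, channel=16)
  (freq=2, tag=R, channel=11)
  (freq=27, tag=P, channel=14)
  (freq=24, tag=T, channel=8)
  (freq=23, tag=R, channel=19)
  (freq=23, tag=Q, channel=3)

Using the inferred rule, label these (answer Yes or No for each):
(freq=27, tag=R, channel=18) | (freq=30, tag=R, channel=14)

A rule that fits every label: tag is S — true of each 'Yes' example, false of each 'No' one.
(freq=27, tag=R, channel=18): tag is R, doesn't match → No. (freq=30, tag=R, channel=14): tag is R, doesn't match → No.

No, No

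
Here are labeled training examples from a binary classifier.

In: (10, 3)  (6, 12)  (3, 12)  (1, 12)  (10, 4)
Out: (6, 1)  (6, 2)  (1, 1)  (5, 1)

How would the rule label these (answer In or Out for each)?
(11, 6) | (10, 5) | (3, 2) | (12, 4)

The rule appears to be: sum ≥ 13.

In, In, Out, In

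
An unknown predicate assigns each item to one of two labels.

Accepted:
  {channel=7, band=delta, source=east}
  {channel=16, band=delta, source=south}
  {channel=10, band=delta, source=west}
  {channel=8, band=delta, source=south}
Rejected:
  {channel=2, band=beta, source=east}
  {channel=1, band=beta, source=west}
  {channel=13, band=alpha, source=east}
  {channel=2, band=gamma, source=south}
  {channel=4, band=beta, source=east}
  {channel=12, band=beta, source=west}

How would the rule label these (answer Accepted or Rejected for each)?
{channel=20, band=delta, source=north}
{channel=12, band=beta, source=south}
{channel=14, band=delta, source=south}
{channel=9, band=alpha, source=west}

Accepted, Rejected, Accepted, Rejected

Looking at the examples, the only property every 'Accepted' case has and every 'Rejected' case lacks is: band is delta.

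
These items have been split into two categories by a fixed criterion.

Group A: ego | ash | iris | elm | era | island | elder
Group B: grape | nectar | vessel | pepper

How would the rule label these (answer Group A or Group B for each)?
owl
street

The rule appears to be: starts with a vowel.
owl — starts with 'o', hence Group A.
street — starts with 's', hence Group B.

Group A, Group B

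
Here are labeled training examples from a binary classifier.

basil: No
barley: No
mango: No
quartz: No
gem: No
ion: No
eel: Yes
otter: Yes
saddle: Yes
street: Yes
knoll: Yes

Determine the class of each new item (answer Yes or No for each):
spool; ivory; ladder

The distinguishing property — has a double letter — holds for all the 'Yes' cases and none of the 'No' cases.

Yes, No, Yes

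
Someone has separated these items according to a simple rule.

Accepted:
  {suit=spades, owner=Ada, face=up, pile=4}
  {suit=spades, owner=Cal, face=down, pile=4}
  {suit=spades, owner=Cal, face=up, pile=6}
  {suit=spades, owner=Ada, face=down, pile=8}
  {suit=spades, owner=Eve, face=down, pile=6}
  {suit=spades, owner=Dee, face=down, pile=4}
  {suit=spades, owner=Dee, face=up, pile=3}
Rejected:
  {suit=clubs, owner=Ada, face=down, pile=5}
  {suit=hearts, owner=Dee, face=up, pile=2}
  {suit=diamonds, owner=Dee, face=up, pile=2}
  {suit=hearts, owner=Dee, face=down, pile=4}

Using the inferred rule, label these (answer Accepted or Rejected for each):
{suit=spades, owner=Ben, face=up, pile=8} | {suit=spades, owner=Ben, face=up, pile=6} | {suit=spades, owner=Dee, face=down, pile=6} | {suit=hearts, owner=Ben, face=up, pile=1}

Accepted, Accepted, Accepted, Rejected

Looking at the examples, the only property every 'Accepted' case has and every 'Rejected' case lacks is: suit is spades.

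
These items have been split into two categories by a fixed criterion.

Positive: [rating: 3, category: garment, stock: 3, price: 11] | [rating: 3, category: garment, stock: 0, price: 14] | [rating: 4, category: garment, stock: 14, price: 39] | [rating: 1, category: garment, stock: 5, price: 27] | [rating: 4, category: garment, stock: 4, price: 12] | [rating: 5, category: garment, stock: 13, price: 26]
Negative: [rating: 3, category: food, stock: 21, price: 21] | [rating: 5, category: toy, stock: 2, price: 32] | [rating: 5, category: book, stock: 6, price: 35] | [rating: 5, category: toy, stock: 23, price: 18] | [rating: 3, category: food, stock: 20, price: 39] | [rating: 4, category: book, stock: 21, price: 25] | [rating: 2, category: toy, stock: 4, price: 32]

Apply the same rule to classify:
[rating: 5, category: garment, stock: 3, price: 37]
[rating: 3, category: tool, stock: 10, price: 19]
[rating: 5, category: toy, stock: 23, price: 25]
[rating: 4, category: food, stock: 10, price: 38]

Positive, Negative, Negative, Negative

The simplest hypothesis consistent with all the labels is: category is garment.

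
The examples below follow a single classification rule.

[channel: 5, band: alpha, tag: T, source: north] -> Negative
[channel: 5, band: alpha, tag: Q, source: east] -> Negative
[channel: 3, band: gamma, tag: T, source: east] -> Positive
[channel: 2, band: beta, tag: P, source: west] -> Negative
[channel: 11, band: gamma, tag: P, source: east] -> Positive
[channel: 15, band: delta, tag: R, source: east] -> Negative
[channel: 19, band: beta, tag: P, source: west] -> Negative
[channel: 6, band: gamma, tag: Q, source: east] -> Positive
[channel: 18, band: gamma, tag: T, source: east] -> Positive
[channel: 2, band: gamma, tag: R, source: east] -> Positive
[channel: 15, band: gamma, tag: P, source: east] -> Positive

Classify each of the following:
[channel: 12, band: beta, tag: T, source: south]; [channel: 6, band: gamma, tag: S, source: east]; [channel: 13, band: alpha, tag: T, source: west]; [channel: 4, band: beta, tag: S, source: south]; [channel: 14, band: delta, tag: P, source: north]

Negative, Positive, Negative, Negative, Negative

Checking candidate rules against both groups, what survives is: band is gamma.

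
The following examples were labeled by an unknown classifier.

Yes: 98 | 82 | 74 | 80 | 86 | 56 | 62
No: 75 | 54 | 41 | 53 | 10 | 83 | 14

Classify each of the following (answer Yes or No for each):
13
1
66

The pattern is that an item is 'Yes' exactly when: even AND at least 56.
No: 13, since 13 is odd, 13 < 56. No: 1, since 1 is odd, 1 < 56. Yes: 66, since 66 is even, 66 ≥ 56.

No, No, Yes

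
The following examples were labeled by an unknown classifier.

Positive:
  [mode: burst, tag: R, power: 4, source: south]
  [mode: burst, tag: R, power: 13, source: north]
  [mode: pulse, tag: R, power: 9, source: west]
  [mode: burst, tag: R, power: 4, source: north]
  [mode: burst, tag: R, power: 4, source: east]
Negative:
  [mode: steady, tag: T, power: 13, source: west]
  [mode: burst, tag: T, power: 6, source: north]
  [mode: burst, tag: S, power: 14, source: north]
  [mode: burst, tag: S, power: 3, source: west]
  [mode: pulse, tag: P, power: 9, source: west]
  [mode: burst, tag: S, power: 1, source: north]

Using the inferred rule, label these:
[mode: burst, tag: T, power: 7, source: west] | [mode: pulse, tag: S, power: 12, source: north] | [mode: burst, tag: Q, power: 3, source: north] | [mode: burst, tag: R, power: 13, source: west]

Negative, Negative, Negative, Positive

All 'Positive' examples share one property — tag is R — and every 'Negative' example lacks it.
[mode: burst, tag: T, power: 7, source: west]: tag is T — doesn't qualify, so Negative. [mode: pulse, tag: S, power: 12, source: north]: tag is S — doesn't qualify, so Negative. [mode: burst, tag: Q, power: 3, source: north]: tag is Q — doesn't qualify, so Negative. [mode: burst, tag: R, power: 13, source: west]: tag is R — meets the rule, so Positive.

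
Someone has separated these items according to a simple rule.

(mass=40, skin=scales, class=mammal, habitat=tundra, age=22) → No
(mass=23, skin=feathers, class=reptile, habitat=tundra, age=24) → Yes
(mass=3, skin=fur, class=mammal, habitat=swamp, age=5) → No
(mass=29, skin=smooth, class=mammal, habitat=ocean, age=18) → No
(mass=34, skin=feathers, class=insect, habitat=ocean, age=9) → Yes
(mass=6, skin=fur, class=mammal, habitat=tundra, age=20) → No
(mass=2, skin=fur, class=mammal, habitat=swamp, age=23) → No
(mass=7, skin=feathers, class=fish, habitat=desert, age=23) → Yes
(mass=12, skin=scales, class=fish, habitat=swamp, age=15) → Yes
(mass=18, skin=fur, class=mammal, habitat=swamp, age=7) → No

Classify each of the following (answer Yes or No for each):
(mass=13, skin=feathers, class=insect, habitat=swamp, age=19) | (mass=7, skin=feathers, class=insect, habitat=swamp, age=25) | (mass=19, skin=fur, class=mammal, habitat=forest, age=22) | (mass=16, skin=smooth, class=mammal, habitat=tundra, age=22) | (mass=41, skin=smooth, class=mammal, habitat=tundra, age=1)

Yes, Yes, No, No, No

The pattern is that an item is 'Yes' exactly when: class is not mammal.
(mass=13, skin=feathers, class=insect, habitat=swamp, age=19): Yes (class is insect).
(mass=7, skin=feathers, class=insect, habitat=swamp, age=25): Yes (class is insect).
(mass=19, skin=fur, class=mammal, habitat=forest, age=22): No (class is mammal).
(mass=16, skin=smooth, class=mammal, habitat=tundra, age=22): No (class is mammal).
(mass=41, skin=smooth, class=mammal, habitat=tundra, age=1): No (class is mammal).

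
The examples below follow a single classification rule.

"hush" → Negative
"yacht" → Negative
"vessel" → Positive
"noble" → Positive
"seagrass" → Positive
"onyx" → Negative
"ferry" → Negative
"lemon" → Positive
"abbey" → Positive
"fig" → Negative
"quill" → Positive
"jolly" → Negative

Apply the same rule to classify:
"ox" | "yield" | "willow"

Negative, Positive, Positive

'Positive' ⟺ has ≥ 2 vowels.
"ox" — 1 vowel, hence Negative.
"yield" — 2 vowels, hence Positive.
"willow" — 2 vowels, hence Positive.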